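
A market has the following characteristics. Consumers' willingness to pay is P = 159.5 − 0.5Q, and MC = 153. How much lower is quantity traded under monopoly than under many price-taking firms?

Q falls by 6.5

Competitive firms price at marginal cost: P = 153, giving Q = 13.
Monopoly sets MR = MC: 159.5 − Q = 153 ⇒ Q = 6.5, P = 159.5 − 0.5·6.5 = 156.25.
Change in quantity traded: 6.5 − 13 = −6.5.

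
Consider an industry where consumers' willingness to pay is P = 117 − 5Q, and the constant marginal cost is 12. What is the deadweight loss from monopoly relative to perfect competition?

DWL = 275.625

Competitive firms price at marginal cost: P = 12, giving Q = 21.
A monopolist chooses Q where MR = MC. MR = 117 − 10Q; setting this equal to 12 gives Q = 10.5 and P = 64.5.
DWL is the triangle between Q = 10.5 and Q = 21: ½·(21 − 10.5)·(64.5 − 12) = 275.625.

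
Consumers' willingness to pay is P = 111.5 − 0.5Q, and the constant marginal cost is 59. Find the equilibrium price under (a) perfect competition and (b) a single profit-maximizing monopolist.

Competition: P = 59; Monopoly: P = 85.25

Under competition P = MC = 59, so Q = (111.5 − 59)/0.5 = 105.
Monopoly sets MR = MC: 111.5 − Q = 59 ⇒ Q = 52.5, P = 111.5 − 0.5·52.5 = 85.25.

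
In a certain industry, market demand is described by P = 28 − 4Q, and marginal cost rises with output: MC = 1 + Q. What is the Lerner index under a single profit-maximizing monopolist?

Monopoly sets MR = MC: 28 − 8Q = 1 + Q ⇒ Q = 3, P = 28 − 4·3 = 16.
Lerner index = (P − MC)/P = (16 − 4)/16 = 0.75.

Lerner index = 0.75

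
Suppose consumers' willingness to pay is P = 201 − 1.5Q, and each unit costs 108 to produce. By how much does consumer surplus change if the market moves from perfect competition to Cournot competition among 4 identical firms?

Consumer surplus falls by 1037.88

Under competition P = MC = 108, so Q = (201 − 108)/1.5 = 62.
CS = ½·(201 − 108)·62 = 2883.
In a 4-firm Cournot equilibrium, symmetry and the first-order condition give q = (201 − 108)/(7.5) = 12.4. So Q = 49.6 and P = 126.6.
CS = ½·(201 − 126.6)·49.6 = 1845.12.
Change in consumer surplus: 1845.12 − 2883 = −1037.88.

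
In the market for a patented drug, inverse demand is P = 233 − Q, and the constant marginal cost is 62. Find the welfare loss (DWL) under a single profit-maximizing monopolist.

Competitive firms price at marginal cost: P = 62, giving Q = 171.
The monopolist equates marginal revenue to marginal cost: 233 − 2Q = 62, so Q = 85.5. From demand, P = 147.5.
DWL is the triangle between Q = 85.5 and Q = 171: ½·(171 − 85.5)·(147.5 − 62) = 3655.125.

DWL = 3655.125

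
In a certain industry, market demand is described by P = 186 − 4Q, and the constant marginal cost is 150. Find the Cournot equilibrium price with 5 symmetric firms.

In a 5-firm Cournot equilibrium, symmetry and the first-order condition give q = (186 − 150)/(24) = 1.5. So Q = 7.5 and P = 156.

P = 156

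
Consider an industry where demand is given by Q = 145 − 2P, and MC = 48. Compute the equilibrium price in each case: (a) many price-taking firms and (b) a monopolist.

Inverting demand: P = 72.5 − 0.5Q.
Competitive firms price at marginal cost: P = 48, giving Q = 49.
A monopolist chooses Q where MR = MC. MR = 72.5 − Q; setting this equal to 48 gives Q = 24.5 and P = 60.25.

Competition: P = 48; Monopoly: P = 60.25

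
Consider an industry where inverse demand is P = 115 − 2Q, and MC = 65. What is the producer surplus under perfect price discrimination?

PS = 625

A perfectly discriminating monopolist sells every unit with P(Q) ≥ MC(Q), so output equals the competitive quantity Q = 25. Each buyer pays their reservation price, so CS = 0 and the firm captures all surplus.
PS = ½·(115 − 65)·25 = 625.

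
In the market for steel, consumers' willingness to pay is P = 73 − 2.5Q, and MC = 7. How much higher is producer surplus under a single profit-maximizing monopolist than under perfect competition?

Producer surplus rises by 435.6

Under competition P = MC = 7, so Q = (73 − 7)/2.5 = 26.4.
PS = (7 − 7)·26.4 = 0.
Monopoly sets MR = MC: 73 − 5Q = 7 ⇒ Q = 13.2, P = 73 − 2.5·13.2 = 40.
PS = (40 − 7)·13.2 = 435.6.
Change in producer surplus: 435.6 − 0 = 435.6.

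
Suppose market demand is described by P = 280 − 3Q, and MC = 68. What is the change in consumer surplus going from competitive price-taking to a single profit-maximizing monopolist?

CS falls by 5618

Under competition P = MC = 68, so Q = (280 − 68)/3 = 212/3.
CS = ½·(280 − 68)·212/3 = 22472/3.
Monopoly sets MR = MC: 280 − 6Q = 68 ⇒ Q = 106/3, P = 280 − 3·106/3 = 174.
CS = ½·(280 − 174)·106/3 = 5618/3.
Change in consumer surplus: 5618/3 − 22472/3 = −5618.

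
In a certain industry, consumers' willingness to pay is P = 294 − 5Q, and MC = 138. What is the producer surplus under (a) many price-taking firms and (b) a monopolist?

Perfect competition: P = MC = 138, so 294 − 5Q = 138 and Q = 31.2.
PS = (138 − 138)·31.2 = 0.
Monopoly sets MR = MC: 294 − 10Q = 138 ⇒ Q = 15.6, P = 294 − 5·15.6 = 216.
PS = (216 − 138)·15.6 = 1216.8.

Competition: PS = 0; Monopoly: PS = 1216.8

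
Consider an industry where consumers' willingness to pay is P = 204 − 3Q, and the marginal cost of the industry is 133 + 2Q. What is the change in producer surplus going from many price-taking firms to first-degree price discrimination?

PS rises by 302.46

Under competition P = MC: 204 − 3Q = 133 + 2Q ⇒ Q = 14.2, P = 161.4.
PS = P·Q − VC(Q) = 161.4·14.2 − (133·14.2 + ½·2·14.2²) = 201.64.
A perfectly discriminating monopolist sells every unit with P(Q) ≥ MC(Q), so output equals the competitive quantity Q = 14.2. Each buyer pays their reservation price, so CS = 0 and the firm captures all surplus.
PS = ½·(204 − 133)·14.2 = 504.1.
Change in producer surplus: 504.1 − 201.64 = 302.46.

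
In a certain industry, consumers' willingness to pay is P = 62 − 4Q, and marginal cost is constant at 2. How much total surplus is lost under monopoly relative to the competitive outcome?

DWL = 112.5

Under competition P = MC = 2, so Q = (62 − 2)/4 = 15.
A monopolist chooses Q where MR = MC. MR = 62 − 8Q; setting this equal to 2 gives Q = 7.5 and P = 32.
DWL is the triangle between Q = 7.5 and Q = 15: ½·(15 − 7.5)·(32 − 2) = 112.5.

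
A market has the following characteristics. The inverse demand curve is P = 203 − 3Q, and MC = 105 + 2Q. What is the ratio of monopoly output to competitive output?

Monopoly sets MR = MC: 203 − 6Q = 105 + 2Q ⇒ Q = 12.25, P = 203 − 3·12.25 = 166.25.
Competitive equilibrium sets price equal to marginal cost: 203 − 3Q = 105 + 2Q, so Q = 19.6 and P = 144.2.
Ratio Q_m/Q_c = 12.25/19.6 = 0.625.

Q_m/Q_c = 0.625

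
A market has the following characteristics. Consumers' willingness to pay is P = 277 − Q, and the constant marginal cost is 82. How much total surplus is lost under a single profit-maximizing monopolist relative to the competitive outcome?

DWL = 4753.125

Competitive firms price at marginal cost: P = 82, giving Q = 195.
The monopolist equates marginal revenue to marginal cost: 277 − 2Q = 82, so Q = 97.5. From demand, P = 179.5.
DWL is the triangle between Q = 97.5 and Q = 195: ½·(195 − 97.5)·(179.5 − 82) = 4753.125.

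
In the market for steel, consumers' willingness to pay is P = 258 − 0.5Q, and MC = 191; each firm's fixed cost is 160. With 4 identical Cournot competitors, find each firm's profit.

Cournot with 4 identical firms: the symmetric best-response condition is 258 − 2.5q = 191. Each firm produces q = 26.8, total output Q = 107.2, price P = 204.4.
Each firm's profit = (204.4 − 191)·26.8 − 160 = 199.12.

π_i = 199.12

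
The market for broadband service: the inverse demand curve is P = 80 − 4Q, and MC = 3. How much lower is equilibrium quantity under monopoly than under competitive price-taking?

Perfect competition: P = MC = 3, so 80 − 4Q = 3 and Q = 19.25.
The monopolist equates marginal revenue to marginal cost: 80 − 8Q = 3, so Q = 9.625. From demand, P = 41.5.
Change in equilibrium quantity: 9.625 − 19.25 = −9.625.

Q falls by 9.625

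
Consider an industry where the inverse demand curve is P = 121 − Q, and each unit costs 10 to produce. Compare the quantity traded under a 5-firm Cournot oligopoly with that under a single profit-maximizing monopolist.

In a 5-firm Cournot equilibrium, symmetry and the first-order condition give q = (121 − 10)/(6) = 18.5. So Q = 92.5 and P = 28.5.
The monopolist equates marginal revenue to marginal cost: 121 − 2Q = 10, so Q = 55.5. From demand, P = 65.5.

Cournot: Q = 92.5; Monopoly: Q = 55.5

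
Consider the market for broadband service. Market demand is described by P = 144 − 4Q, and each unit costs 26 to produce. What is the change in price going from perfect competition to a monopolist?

Price rises by 59

Competitive firms price at marginal cost: P = 26, giving Q = 29.5.
The monopolist equates marginal revenue to marginal cost: 144 − 8Q = 26, so Q = 14.75. From demand, P = 85.
Change in price: 85 − 26 = 59.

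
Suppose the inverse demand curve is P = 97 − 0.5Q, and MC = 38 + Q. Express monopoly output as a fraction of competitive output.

Q_m/Q_c = 0.75

The monopolist equates marginal revenue to marginal cost: 97 − Q = 38 + Q, so Q = 29.5. From demand, P = 82.25.
Competitive equilibrium sets price equal to marginal cost: 97 − 0.5Q = 38 + Q, so Q = 118/3 and P = 232/3.
Ratio Q_m/Q_c = 29.5/(118/3) = 0.75.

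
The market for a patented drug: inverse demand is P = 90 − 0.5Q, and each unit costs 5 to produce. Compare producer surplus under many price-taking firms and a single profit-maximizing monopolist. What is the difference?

Producer surplus rises by 3612.5

Competitive firms price at marginal cost: P = 5, giving Q = 170.
PS = (5 − 5)·170 = 0.
Monopoly sets MR = MC: 90 − Q = 5 ⇒ Q = 85, P = 90 − 0.5·85 = 47.5.
PS = (47.5 − 5)·85 = 3612.5.
Change in producer surplus: 3612.5 − 0 = 3612.5.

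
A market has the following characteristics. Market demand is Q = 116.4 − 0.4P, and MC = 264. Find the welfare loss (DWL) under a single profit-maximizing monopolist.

DWL = 36.45

Inverting demand: P = 291 − 2.5Q.
Competitive firms price at marginal cost: P = 264, giving Q = 10.8.
The monopolist equates marginal revenue to marginal cost: 291 − 5Q = 264, so Q = 5.4. From demand, P = 277.5.
DWL is the triangle between Q = 5.4 and Q = 10.8: ½·(10.8 − 5.4)·(277.5 − 264) = 36.45.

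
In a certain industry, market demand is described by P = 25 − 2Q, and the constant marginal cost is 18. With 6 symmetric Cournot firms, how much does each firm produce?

q_i = 0.5

With 6 symmetric Cournot firms, each firm's FOC gives 25 − 14q = 18, so q = 0.5, Q = 6·0.5 = 3, and P = 19.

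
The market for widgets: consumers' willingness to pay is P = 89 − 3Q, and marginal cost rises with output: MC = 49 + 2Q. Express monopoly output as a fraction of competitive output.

Q_m/Q_c = 0.625

Monopoly sets MR = MC: 89 − 6Q = 49 + 2Q ⇒ Q = 5, P = 89 − 3·5 = 74.
Competitive equilibrium sets price equal to marginal cost: 89 − 3Q = 49 + 2Q, so Q = 8 and P = 65.
Ratio Q_m/Q_c = 5/8 = 0.625.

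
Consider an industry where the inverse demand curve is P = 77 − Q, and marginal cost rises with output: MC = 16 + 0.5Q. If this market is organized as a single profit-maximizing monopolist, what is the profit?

The monopolist equates marginal revenue to marginal cost: 77 − 2Q = 16 + 0.5Q, so Q = 24.4. From demand, P = 52.6.
Profit = 52.6·24.4 − (16·24.4 + ½·0.5·24.4²) = 744.2.

Profit = 744.2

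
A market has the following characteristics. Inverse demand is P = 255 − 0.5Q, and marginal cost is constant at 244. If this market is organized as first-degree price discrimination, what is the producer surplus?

PS = 121

Under first-degree price discrimination the firm charges each unit its demand price and produces up to where P = MC, i.e. Q = 22. Consumer surplus is zero; producer surplus equals total surplus.
PS = ½·(255 − 244)·22 = 121.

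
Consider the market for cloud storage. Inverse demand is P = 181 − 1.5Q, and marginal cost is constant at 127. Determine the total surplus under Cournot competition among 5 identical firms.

Cournot with 5 identical firms: the symmetric best-response condition is 181 − 9q = 127. Each firm produces q = 6, total output Q = 30, price P = 136.
CS = ½·(181 − 136)·30 = 675; PS = (136 − 127)·30 = 270; TS = 945.

TS = 945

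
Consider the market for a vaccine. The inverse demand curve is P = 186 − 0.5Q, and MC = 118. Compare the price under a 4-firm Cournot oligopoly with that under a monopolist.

Cournot with 4 identical firms: the symmetric best-response condition is 186 − 2.5q = 118. Each firm produces q = 27.2, total output Q = 108.8, price P = 131.6.
A monopolist chooses Q where MR = MC. MR = 186 − Q; setting this equal to 118 gives Q = 68 and P = 152.

Cournot: P = 131.6; Monopoly: P = 152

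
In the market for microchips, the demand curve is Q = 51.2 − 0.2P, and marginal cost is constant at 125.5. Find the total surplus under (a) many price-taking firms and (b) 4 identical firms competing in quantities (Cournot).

Inverting demand: P = 256 − 5Q.
Perfect competition: P = MC = 125.5, so 256 − 5Q = 125.5 and Q = 26.1.
CS = ½·(256 − 125.5)·26.1 = 1703.025; PS = (125.5 − 125.5)·26.1 = 0; TS = 1703.025.
In a 4-firm Cournot equilibrium, symmetry and the first-order condition give q = (256 − 125.5)/(25) = 5.22. So Q = 20.88 and P = 151.6.
CS = ½·(256 − 151.6)·20.88 = 1089.936; PS = (151.6 − 125.5)·20.88 = 544.968; TS = 1634.904.

Competition: TS = 1703.025; Cournot: TS = 1634.904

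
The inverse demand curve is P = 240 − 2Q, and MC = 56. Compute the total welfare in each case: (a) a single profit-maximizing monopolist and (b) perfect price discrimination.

The monopolist equates marginal revenue to marginal cost: 240 − 4Q = 56, so Q = 46. From demand, P = 148.
CS = ½·(240 − 148)·46 = 2116; PS = (148 − 56)·46 = 4232; TS = 6348.
Under first-degree price discrimination the firm charges each unit its demand price and produces up to where P = MC, i.e. Q = 92. Consumer surplus is zero; producer surplus equals total surplus.
TS = 8464 (equal to competitive TS).

Monopoly: TS = 6348; Perfect PD: TS = 8464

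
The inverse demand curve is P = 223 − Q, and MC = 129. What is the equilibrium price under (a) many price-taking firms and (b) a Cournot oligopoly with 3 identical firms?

Competition: P = 129; Cournot: P = 152.5

Competitive firms price at marginal cost: P = 129, giving Q = 94.
Cournot with 3 identical firms: the symmetric best-response condition is 223 − 4q = 129. Each firm produces q = 23.5, total output Q = 70.5, price P = 152.5.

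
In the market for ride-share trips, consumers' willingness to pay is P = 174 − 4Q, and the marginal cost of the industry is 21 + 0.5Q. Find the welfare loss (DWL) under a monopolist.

DWL = 576

Under competition P = MC: 174 − 4Q = 21 + 0.5Q ⇒ Q = 34, P = 38.
A monopolist chooses Q where MR = MC. MR = 174 − 8Q; setting this equal to 21 + 0.5Q gives Q = 18 and P = 102.
CS = ½·(174 − 38)·34 = 2312; PS = (38·34 − 21·34 − ½·0.5·34²) = 289; TS = 2601.
CS = ½·(174 − 102)·18 = 648; PS = (102·18 − 21·18 − ½·0.5·18²) = 1377; TS = 2025.
DWL = 2601 − 2025 = 576.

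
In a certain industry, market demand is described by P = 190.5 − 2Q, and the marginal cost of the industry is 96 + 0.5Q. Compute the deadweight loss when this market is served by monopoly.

DWL = 352.8

Under competition P = MC: 190.5 − 2Q = 96 + 0.5Q ⇒ Q = 37.8, P = 114.9.
Monopoly sets MR = MC: 190.5 − 4Q = 96 + 0.5Q ⇒ Q = 21, P = 190.5 − 2·21 = 148.5.
CS = ½·(190.5 − 114.9)·37.8 = 1428.84; PS = (114.9·37.8 − 96·37.8 − ½·0.5·37.8²) = 357.21; TS = 1786.05.
CS = ½·(190.5 − 148.5)·21 = 441; PS = (148.5·21 − 96·21 − ½·0.5·21²) = 992.25; TS = 1433.25.
DWL = 1786.05 − 1433.25 = 352.8.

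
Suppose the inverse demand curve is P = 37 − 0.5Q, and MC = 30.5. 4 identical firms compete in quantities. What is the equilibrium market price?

In a 4-firm Cournot equilibrium, symmetry and the first-order condition give q = (37 − 30.5)/(2.5) = 2.6. So Q = 10.4 and P = 31.8.

P = 31.8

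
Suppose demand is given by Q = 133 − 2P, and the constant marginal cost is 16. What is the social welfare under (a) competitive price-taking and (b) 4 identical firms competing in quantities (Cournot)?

Inverting demand: P = 66.5 − 0.5Q.
Competitive firms price at marginal cost: P = 16, giving Q = 101.
CS = ½·(66.5 − 16)·101 = 2550.25; PS = (16 − 16)·101 = 0; TS = 2550.25.
With 4 symmetric Cournot firms, each firm's FOC gives 66.5 − 2.5q = 16, so q = 20.2, Q = 4·20.2 = 80.8, and P = 26.1.
CS = ½·(66.5 − 26.1)·80.8 = 1632.16; PS = (26.1 − 16)·80.8 = 816.08; TS = 2448.24.

Competition: TS = 2550.25; Cournot: TS = 2448.24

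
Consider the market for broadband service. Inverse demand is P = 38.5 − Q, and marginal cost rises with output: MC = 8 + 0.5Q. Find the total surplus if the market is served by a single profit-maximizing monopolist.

TS = 260.47

The monopolist equates marginal revenue to marginal cost: 38.5 − 2Q = 8 + 0.5Q, so Q = 12.2. From demand, P = 26.3.
CS = ½·(38.5 − 26.3)·12.2 = 74.42; PS = (26.3·12.2 − 8·12.2 − ½·0.5·12.2²) = 186.05; TS = 260.47.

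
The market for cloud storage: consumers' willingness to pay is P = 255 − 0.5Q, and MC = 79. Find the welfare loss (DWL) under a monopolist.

Perfect competition: P = MC = 79, so 255 − 0.5Q = 79 and Q = 352.
The monopolist equates marginal revenue to marginal cost: 255 − Q = 79, so Q = 176. From demand, P = 167.
DWL is the triangle between Q = 176 and Q = 352: ½·(352 − 176)·(167 − 79) = 7744.

DWL = 7744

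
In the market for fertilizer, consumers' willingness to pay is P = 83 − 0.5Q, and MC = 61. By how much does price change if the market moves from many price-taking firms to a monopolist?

Price rises by 11

Perfect competition: P = MC = 61, so 83 − 0.5Q = 61 and Q = 44.
A monopolist chooses Q where MR = MC. MR = 83 − Q; setting this equal to 61 gives Q = 22 and P = 72.
Change in price: 72 − 61 = 11.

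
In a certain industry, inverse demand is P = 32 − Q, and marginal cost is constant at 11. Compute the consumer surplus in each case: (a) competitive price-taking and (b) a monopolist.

Under competition P = MC = 11, so Q = (32 − 11)/1 = 21.
CS = ½·(32 − 11)·21 = 220.5.
A monopolist chooses Q where MR = MC. MR = 32 − 2Q; setting this equal to 11 gives Q = 10.5 and P = 21.5.
CS = ½·(32 − 21.5)·10.5 = 55.125.

Competition: CS = 220.5; Monopoly: CS = 55.125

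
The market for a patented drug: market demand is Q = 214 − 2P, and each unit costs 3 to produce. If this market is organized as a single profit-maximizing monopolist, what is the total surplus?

Inverting demand: P = 107 − 0.5Q.
The monopolist equates marginal revenue to marginal cost: 107 − Q = 3, so Q = 104. From demand, P = 55.
CS = ½·(107 − 55)·104 = 2704; PS = (55 − 3)·104 = 5408; TS = 8112.

TS = 8112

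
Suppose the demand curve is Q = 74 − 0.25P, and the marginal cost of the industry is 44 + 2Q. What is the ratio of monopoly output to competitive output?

Inverting demand: P = 296 − 4Q.
A monopolist chooses Q where MR = MC. MR = 296 − 8Q; setting this equal to 44 + 2Q gives Q = 25.2 and P = 195.2.
Competitive equilibrium sets price equal to marginal cost: 296 − 4Q = 44 + 2Q, so Q = 42 and P = 128.
Ratio Q_m/Q_c = 25.2/42 = 0.6.

Q_m/Q_c = 0.6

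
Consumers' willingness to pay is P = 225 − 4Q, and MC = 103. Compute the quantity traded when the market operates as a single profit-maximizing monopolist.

Monopoly sets MR = MC: 225 − 8Q = 103 ⇒ Q = 15.25, P = 225 − 4·15.25 = 164.

Q = 15.25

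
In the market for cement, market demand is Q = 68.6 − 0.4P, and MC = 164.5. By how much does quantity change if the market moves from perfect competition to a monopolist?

Q falls by 1.4

Inverting demand: P = 171.5 − 2.5Q.
Perfect competition: P = MC = 164.5, so 171.5 − 2.5Q = 164.5 and Q = 2.8.
A monopolist chooses Q where MR = MC. MR = 171.5 − 5Q; setting this equal to 164.5 gives Q = 1.4 and P = 168.
Change in quantity: 1.4 − 2.8 = −1.4.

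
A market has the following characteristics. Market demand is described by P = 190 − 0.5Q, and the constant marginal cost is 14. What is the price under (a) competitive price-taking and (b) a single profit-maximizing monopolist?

Under competition P = MC = 14, so Q = (190 − 14)/0.5 = 352.
Monopoly sets MR = MC: 190 − Q = 14 ⇒ Q = 176, P = 190 − 0.5·176 = 102.

Competition: P = 14; Monopoly: P = 102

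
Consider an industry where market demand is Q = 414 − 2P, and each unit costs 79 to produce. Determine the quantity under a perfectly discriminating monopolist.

Q = 256

Inverting demand: P = 207 − 0.5Q.
Under first-degree price discrimination the firm charges each unit its demand price and produces up to where P = MC, i.e. Q = 256. Consumer surplus is zero; producer surplus equals total surplus.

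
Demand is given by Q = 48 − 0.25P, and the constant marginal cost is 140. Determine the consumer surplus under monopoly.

CS = 84.5

Inverting demand: P = 192 − 4Q.
The monopolist equates marginal revenue to marginal cost: 192 − 8Q = 140, so Q = 6.5. From demand, P = 166.
CS = ½·(192 − 166)·6.5 = 84.5.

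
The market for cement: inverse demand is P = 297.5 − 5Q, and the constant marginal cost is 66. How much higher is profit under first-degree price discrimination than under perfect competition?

Under competition P = MC = 66, so Q = (297.5 − 66)/5 = 46.3.
Profit = (66 − 66)·46.3 = 0.
A perfectly discriminating monopolist sells every unit with P(Q) ≥ MC(Q), so output equals the competitive quantity Q = 46.3. Each buyer pays their reservation price, so CS = 0 and the firm captures all surplus.
PS equals the full surplus area, 5359.225. Profit = 5359.225 = 5359.225.
Change in profit: 5359.225 − 0 = 5359.225.

π rises by 5359.225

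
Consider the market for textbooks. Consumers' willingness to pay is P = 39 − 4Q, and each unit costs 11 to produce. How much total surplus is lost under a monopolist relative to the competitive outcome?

Competitive firms price at marginal cost: P = 11, giving Q = 7.
The monopolist equates marginal revenue to marginal cost: 39 − 8Q = 11, so Q = 3.5. From demand, P = 25.
DWL is the triangle between Q = 3.5 and Q = 7: ½·(7 − 3.5)·(25 − 11) = 24.5.

DWL = 24.5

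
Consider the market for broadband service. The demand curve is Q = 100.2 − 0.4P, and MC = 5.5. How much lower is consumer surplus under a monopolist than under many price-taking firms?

Inverting demand: P = 250.5 − 2.5Q.
Competitive firms price at marginal cost: P = 5.5, giving Q = 98.
CS = ½·(250.5 − 5.5)·98 = 12005.
Monopoly sets MR = MC: 250.5 − 5Q = 5.5 ⇒ Q = 49, P = 250.5 − 2.5·49 = 128.
CS = ½·(250.5 − 128)·49 = 3001.25.
Change in consumer surplus: 3001.25 − 12005 = −9003.75.

CS falls by 9003.75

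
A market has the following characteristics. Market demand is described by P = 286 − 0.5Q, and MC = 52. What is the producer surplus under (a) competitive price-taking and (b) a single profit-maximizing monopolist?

Under competition P = MC = 52, so Q = (286 − 52)/0.5 = 468.
PS = (52 − 52)·468 = 0.
A monopolist chooses Q where MR = MC. MR = 286 − Q; setting this equal to 52 gives Q = 234 and P = 169.
PS = (169 − 52)·234 = 27378.

Competition: PS = 0; Monopoly: PS = 27378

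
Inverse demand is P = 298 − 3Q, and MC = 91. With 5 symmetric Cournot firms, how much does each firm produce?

In a 5-firm Cournot equilibrium, symmetry and the first-order condition give q = (298 − 91)/(18) = 11.5. So Q = 57.5 and P = 125.5.

q_i = 11.5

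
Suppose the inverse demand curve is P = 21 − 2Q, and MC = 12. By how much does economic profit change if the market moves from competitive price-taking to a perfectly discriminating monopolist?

Under competition P = MC = 12, so Q = (21 − 12)/2 = 4.5.
Profit = (12 − 12)·4.5 = 0.
With perfect price discrimination, output is the efficient level Q = 4.5 (where demand meets MC), but every buyer pays their willingness to pay: CS = 0 and PS = total surplus.
PS equals the full surplus area, 20.25. Profit = 20.25 = 20.25.
Change in economic profit: 20.25 − 0 = 20.25.

Economic profit rises by 20.25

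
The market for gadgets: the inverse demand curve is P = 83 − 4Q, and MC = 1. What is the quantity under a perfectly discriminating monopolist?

Q = 20.5

A perfectly discriminating monopolist sells every unit with P(Q) ≥ MC(Q), so output equals the competitive quantity Q = 20.5. Each buyer pays their reservation price, so CS = 0 and the firm captures all surplus.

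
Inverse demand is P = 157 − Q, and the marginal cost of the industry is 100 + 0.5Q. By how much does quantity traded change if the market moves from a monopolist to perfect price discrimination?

A monopolist chooses Q where MR = MC. MR = 157 − 2Q; setting this equal to 100 + 0.5Q gives Q = 22.8 and P = 134.2.
A perfectly discriminating monopolist sells every unit with P(Q) ≥ MC(Q), so output equals the competitive quantity Q = 38. Each buyer pays their reservation price, so CS = 0 and the firm captures all surplus.
Change in quantity traded: 38 − 22.8 = 15.2.

Quantity traded rises by 15.2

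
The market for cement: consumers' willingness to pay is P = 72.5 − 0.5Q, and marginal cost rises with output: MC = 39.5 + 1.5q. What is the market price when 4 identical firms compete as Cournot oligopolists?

P = 56

Cournot with 4 identical firms: the symmetric best-response condition is 72.5 − 2.5q = 39.5 + 1.5q. Each firm produces q = 8.25, total output Q = 33, price P = 56.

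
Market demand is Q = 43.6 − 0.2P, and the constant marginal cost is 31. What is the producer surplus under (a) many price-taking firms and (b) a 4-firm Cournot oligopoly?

Competition: PS = 0; Cournot: PS = 1119.008

Inverting demand: P = 218 − 5Q.
Under competition P = MC = 31, so Q = (218 − 31)/5 = 37.4.
PS = (31 − 31)·37.4 = 0.
In a 4-firm Cournot equilibrium, symmetry and the first-order condition give q = (218 − 31)/(25) = 7.48. So Q = 29.92 and P = 68.4.
PS = (68.4 − 31)·29.92 = 1119.008.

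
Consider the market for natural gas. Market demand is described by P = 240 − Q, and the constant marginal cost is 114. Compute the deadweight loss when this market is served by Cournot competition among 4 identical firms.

DWL = 317.52

Perfect competition: P = MC = 114, so 240 − Q = 114 and Q = 126.
In a 4-firm Cournot equilibrium, symmetry and the first-order condition give q = (240 − 114)/(5) = 25.2. So Q = 100.8 and P = 139.2.
DWL is the triangle between Q = 100.8 and Q = 126: ½·(126 − 100.8)·(139.2 − 114) = 317.52.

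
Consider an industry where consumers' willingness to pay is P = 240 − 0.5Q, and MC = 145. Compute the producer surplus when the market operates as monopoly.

PS = 4512.5

A monopolist chooses Q where MR = MC. MR = 240 − Q; setting this equal to 145 gives Q = 95 and P = 192.5.
PS = (192.5 − 145)·95 = 4512.5.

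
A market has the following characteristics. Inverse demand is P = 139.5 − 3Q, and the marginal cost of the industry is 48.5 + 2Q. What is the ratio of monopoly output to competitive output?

Q_m/Q_c = 0.625

Monopoly sets MR = MC: 139.5 − 6Q = 48.5 + 2Q ⇒ Q = 11.375, P = 139.5 − 3·11.375 = 105.375.
Under competition P = MC: 139.5 − 3Q = 48.5 + 2Q ⇒ Q = 18.2, P = 84.9.
Ratio Q_m/Q_c = 11.375/18.2 = 0.625.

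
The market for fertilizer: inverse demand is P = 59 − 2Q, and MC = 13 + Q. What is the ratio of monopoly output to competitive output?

Monopoly sets MR = MC: 59 − 4Q = 13 + Q ⇒ Q = 9.2, P = 59 − 2·9.2 = 40.6.
Under competition P = MC: 59 − 2Q = 13 + Q ⇒ Q = 46/3, P = 85/3.
Ratio Q_m/Q_c = 9.2/(46/3) = 0.6.

Q_m/Q_c = 0.6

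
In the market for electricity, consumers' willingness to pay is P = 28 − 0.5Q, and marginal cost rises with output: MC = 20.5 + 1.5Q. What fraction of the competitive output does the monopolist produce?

A monopolist chooses Q where MR = MC. MR = 28 − Q; setting this equal to 20.5 + 1.5Q gives Q = 3 and P = 26.5.
Competitive equilibrium sets price equal to marginal cost: 28 − 0.5Q = 20.5 + 1.5Q, so Q = 3.75 and P = 26.125.
Ratio Q_m/Q_c = 3/3.75 = 0.8.

Q_m/Q_c = 0.8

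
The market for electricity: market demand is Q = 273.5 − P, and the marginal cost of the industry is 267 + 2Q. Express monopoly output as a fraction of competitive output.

Inverting demand: P = 273.5 − Q.
Monopoly sets MR = MC: 273.5 − 2Q = 267 + 2Q ⇒ Q = 1.625, P = 273.5 − 1.625 = 271.875.
Competitive equilibrium sets price equal to marginal cost: 273.5 − Q = 267 + 2Q, so Q = 13/6 and P = 814/3.
Ratio Q_m/Q_c = 1.625/(13/6) = 0.75.

Q_m/Q_c = 0.75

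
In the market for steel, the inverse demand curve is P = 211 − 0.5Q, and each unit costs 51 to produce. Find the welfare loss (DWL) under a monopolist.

DWL = 6400

Perfect competition: P = MC = 51, so 211 − 0.5Q = 51 and Q = 320.
The monopolist equates marginal revenue to marginal cost: 211 − Q = 51, so Q = 160. From demand, P = 131.
DWL is the triangle between Q = 160 and Q = 320: ½·(320 − 160)·(131 − 51) = 6400.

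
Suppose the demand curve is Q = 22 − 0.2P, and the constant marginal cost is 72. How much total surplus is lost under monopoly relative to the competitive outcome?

DWL = 36.1

Inverting demand: P = 110 − 5Q.
Perfect competition: P = MC = 72, so 110 − 5Q = 72 and Q = 7.6.
The monopolist equates marginal revenue to marginal cost: 110 − 10Q = 72, so Q = 3.8. From demand, P = 91.
DWL is the triangle between Q = 3.8 and Q = 7.6: ½·(7.6 − 3.8)·(91 − 72) = 36.1.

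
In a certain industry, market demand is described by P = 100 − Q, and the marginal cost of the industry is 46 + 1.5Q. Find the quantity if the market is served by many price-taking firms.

Q = 21.6

Competitive equilibrium sets price equal to marginal cost: 100 − Q = 46 + 1.5Q, so Q = 21.6 and P = 78.4.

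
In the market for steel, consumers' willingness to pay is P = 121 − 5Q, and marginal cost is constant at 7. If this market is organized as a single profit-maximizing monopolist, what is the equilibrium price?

Monopoly sets MR = MC: 121 − 10Q = 7 ⇒ Q = 11.4, P = 121 − 5·11.4 = 64.

P = 64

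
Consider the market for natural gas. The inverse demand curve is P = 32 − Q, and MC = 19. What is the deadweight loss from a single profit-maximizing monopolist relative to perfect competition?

Perfect competition: P = MC = 19, so 32 − Q = 19 and Q = 13.
Monopoly sets MR = MC: 32 − 2Q = 19 ⇒ Q = 6.5, P = 32 − 6.5 = 25.5.
DWL is the triangle between Q = 6.5 and Q = 13: ½·(13 − 6.5)·(25.5 − 19) = 21.125.

DWL = 21.125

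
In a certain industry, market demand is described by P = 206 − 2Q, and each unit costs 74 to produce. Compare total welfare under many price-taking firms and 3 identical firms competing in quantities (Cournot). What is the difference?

Competitive firms price at marginal cost: P = 74, giving Q = 66.
CS = ½·(206 − 74)·66 = 4356; PS = (74 − 74)·66 = 0; TS = 4356.
Cournot with 3 identical firms: the symmetric best-response condition is 206 − 8q = 74. Each firm produces q = 16.5, total output Q = 49.5, price P = 107.
CS = ½·(206 − 107)·49.5 = 2450.25; PS = (107 − 74)·49.5 = 1633.5; TS = 4083.75.
Change in total welfare: 4083.75 − 4356 = −272.25.

Total welfare falls by 272.25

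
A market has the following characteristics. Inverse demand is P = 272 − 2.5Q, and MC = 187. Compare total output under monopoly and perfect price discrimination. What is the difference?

A monopolist chooses Q where MR = MC. MR = 272 − 5Q; setting this equal to 187 gives Q = 17 and P = 229.5.
A perfectly discriminating monopolist sells every unit with P(Q) ≥ MC(Q), so output equals the competitive quantity Q = 34. Each buyer pays their reservation price, so CS = 0 and the firm captures all surplus.
Change in total output: 34 − 17 = 17.

Q rises by 17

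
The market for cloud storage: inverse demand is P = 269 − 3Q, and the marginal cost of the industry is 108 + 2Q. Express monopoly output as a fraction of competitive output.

Monopoly sets MR = MC: 269 − 6Q = 108 + 2Q ⇒ Q = 20.125, P = 269 − 3·20.125 = 208.625.
Competitive equilibrium sets price equal to marginal cost: 269 − 3Q = 108 + 2Q, so Q = 32.2 and P = 172.4.
Ratio Q_m/Q_c = 20.125/32.2 = 0.625.

Q_m/Q_c = 0.625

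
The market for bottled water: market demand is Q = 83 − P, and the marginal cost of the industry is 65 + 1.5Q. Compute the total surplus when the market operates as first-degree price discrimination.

TS = 64.8

Inverting demand: P = 83 − Q.
With perfect price discrimination, output is the efficient level Q = 7.2 (where demand meets MC), but every buyer pays their willingness to pay: CS = 0 and PS = total surplus.
TS = 64.8 (equal to competitive TS).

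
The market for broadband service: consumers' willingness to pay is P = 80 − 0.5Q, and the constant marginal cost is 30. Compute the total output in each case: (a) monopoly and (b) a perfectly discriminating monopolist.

Monopoly: Q = 50; Perfect PD: Q = 100

Monopoly sets MR = MC: 80 − Q = 30 ⇒ Q = 50, P = 80 − 0.5·50 = 55.
With perfect price discrimination, output is the efficient level Q = 100 (where demand meets MC), but every buyer pays their willingness to pay: CS = 0 and PS = total surplus.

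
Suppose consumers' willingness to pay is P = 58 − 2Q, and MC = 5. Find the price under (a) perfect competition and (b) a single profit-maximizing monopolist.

Competitive firms price at marginal cost: P = 5, giving Q = 26.5.
Monopoly sets MR = MC: 58 − 4Q = 5 ⇒ Q = 13.25, P = 58 − 2·13.25 = 31.5.

Competition: P = 5; Monopoly: P = 31.5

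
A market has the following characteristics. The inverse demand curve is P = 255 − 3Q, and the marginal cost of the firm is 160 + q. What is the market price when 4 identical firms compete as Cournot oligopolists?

Cournot with 4 identical firms: the symmetric best-response condition is 255 − 15q = 160 + q. Each firm produces q = 95/16, total output Q = 23.75, price P = 183.75.

P = 183.75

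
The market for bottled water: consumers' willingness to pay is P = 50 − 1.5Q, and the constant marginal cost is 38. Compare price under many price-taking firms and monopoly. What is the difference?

Price rises by 6

Competitive firms price at marginal cost: P = 38, giving Q = 8.
A monopolist chooses Q where MR = MC. MR = 50 − 3Q; setting this equal to 38 gives Q = 4 and P = 44.
Change in price: 44 − 38 = 6.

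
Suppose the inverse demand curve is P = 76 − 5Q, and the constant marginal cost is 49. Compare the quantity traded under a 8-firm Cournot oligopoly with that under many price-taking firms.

Cournot with 8 identical firms: the symmetric best-response condition is 76 − 45q = 49. Each firm produces q = 0.6, total output Q = 4.8, price P = 52.
Under competition P = MC = 49, so Q = (76 − 49)/5 = 5.4.

Cournot: Q = 4.8; Competition: Q = 5.4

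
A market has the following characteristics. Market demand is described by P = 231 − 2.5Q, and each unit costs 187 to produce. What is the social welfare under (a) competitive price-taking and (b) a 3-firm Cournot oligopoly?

Competitive firms price at marginal cost: P = 187, giving Q = 17.6.
CS = ½·(231 − 187)·17.6 = 387.2; PS = (187 − 187)·17.6 = 0; TS = 387.2.
With 3 symmetric Cournot firms, each firm's FOC gives 231 − 10q = 187, so q = 4.4, Q = 3·4.4 = 13.2, and P = 198.
CS = ½·(231 − 198)·13.2 = 217.8; PS = (198 − 187)·13.2 = 145.2; TS = 363.

Competition: TS = 387.2; Cournot: TS = 363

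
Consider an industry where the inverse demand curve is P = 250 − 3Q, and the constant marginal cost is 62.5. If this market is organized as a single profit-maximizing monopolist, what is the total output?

Q = 31.25

A monopolist chooses Q where MR = MC. MR = 250 − 6Q; setting this equal to 62.5 gives Q = 31.25 and P = 156.25.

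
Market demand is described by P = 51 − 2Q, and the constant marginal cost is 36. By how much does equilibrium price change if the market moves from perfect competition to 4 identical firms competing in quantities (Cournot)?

Under competition P = MC = 36, so Q = (51 − 36)/2 = 7.5.
With 4 symmetric Cournot firms, each firm's FOC gives 51 − 10q = 36, so q = 1.5, Q = 4·1.5 = 6, and P = 39.
Change in equilibrium price: 39 − 36 = 3.

P rises by 3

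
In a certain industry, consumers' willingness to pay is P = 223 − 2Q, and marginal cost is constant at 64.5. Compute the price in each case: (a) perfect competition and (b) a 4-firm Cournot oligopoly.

Competition: P = 64.5; Cournot: P = 96.2

Under competition P = MC = 64.5, so Q = (223 − 64.5)/2 = 79.25.
With 4 symmetric Cournot firms, each firm's FOC gives 223 − 10q = 64.5, so q = 15.85, Q = 4·15.85 = 63.4, and P = 96.2.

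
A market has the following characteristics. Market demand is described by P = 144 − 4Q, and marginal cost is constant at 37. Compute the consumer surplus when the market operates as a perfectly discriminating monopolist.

A perfectly discriminating monopolist sells every unit with P(Q) ≥ MC(Q), so output equals the competitive quantity Q = 26.75. Each buyer pays their reservation price, so CS = 0 and the firm captures all surplus.
CS = 0.

CS = 0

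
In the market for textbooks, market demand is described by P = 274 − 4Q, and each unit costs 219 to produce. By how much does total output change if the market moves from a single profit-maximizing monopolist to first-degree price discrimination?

Total output rises by 6.875

The monopolist equates marginal revenue to marginal cost: 274 − 8Q = 219, so Q = 6.875. From demand, P = 246.5.
With perfect price discrimination, output is the efficient level Q = 13.75 (where demand meets MC), but every buyer pays their willingness to pay: CS = 0 and PS = total surplus.
Change in total output: 13.75 − 6.875 = 6.875.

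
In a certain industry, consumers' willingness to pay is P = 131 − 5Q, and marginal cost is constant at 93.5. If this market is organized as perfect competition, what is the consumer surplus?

Under competition P = MC = 93.5, so Q = (131 − 93.5)/5 = 7.5.
CS = ½·(131 − 93.5)·7.5 = 140.625.

CS = 140.625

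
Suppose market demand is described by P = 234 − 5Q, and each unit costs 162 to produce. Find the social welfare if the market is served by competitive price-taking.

TS = 518.4

Perfect competition: P = MC = 162, so 234 − 5Q = 162 and Q = 14.4.
CS = ½·(234 − 162)·14.4 = 518.4; PS = (162 − 162)·14.4 = 0; TS = 518.4.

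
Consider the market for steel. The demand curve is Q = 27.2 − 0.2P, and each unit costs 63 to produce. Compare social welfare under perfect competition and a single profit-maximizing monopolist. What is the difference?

Inverting demand: P = 136 − 5Q.
Competitive firms price at marginal cost: P = 63, giving Q = 14.6.
CS = ½·(136 − 63)·14.6 = 532.9; PS = (63 − 63)·14.6 = 0; TS = 532.9.
The monopolist equates marginal revenue to marginal cost: 136 − 10Q = 63, so Q = 7.3. From demand, P = 99.5.
CS = ½·(136 − 99.5)·7.3 = 133.225; PS = (99.5 − 63)·7.3 = 266.45; TS = 399.675.
Change in social welfare: 399.675 − 532.9 = −133.225.

TS falls by 133.225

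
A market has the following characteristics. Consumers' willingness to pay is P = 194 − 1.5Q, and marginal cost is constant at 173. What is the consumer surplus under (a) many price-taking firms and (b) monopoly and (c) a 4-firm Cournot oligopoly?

Competition: CS = 147; Monopoly: CS = 36.75; Cournot: CS = 94.08

Under competition P = MC = 173, so Q = (194 − 173)/1.5 = 14.
CS = ½·(194 − 173)·14 = 147.
Monopoly sets MR = MC: 194 − 3Q = 173 ⇒ Q = 7, P = 194 − 1.5·7 = 183.5.
CS = ½·(194 − 183.5)·7 = 36.75.
Cournot with 4 identical firms: the symmetric best-response condition is 194 − 7.5q = 173. Each firm produces q = 2.8, total output Q = 11.2, price P = 177.2.
CS = ½·(194 − 177.2)·11.2 = 94.08.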